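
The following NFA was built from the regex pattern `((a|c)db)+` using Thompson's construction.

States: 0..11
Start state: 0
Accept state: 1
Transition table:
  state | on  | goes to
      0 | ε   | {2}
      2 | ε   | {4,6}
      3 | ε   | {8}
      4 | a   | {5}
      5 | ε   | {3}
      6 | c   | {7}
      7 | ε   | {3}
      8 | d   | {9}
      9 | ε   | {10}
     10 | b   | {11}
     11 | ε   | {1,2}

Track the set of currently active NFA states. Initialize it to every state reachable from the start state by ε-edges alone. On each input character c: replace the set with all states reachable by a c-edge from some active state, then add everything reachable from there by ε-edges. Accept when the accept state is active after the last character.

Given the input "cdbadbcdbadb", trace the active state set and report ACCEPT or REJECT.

S₀ = ε-closure({0}) = {0,2,4,6}
'c' @ 1: {3,7,8}
'd' @ 2: {9,10}
'b' @ 3: {1,2,4,6,11}  [accepting]
'a' @ 4: {3,5,8}
'd' @ 5: {9,10}
'b' @ 6: {1,2,4,6,11}  [accepting]
'c' @ 7: {3,7,8}
'd' @ 8: {9,10}
'b' @ 9: {1,2,4,6,11}  [accepting]
'a' @ 10: {3,5,8}
'd' @ 11: {9,10}
'b' @ 12: {1,2,4,6,11}  [accepting]
after full input: {1,2,4,6,11}  (accept=1 in)

Answer: ACCEPT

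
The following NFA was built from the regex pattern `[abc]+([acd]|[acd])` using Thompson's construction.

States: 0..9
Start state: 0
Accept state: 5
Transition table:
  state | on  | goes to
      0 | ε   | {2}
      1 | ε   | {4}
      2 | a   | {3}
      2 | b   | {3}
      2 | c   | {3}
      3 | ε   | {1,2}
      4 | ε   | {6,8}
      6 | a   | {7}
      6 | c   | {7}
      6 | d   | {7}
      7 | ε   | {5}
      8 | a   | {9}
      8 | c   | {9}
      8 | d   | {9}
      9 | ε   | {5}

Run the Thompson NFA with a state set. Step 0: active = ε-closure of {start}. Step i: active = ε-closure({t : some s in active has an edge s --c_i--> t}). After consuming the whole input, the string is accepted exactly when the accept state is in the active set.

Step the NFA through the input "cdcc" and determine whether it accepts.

Answer: REJECT

Trace:
start: ε-closure({0}) = {0,2}
'c' @ 1: {1,2,3,4,6,8}
'd' @ 2: {5,7,9}  [accepting]
'c' @ 3: {}  — dead — no transitions
rest 'c' ignored (set empty)
end set {} — state 5 not in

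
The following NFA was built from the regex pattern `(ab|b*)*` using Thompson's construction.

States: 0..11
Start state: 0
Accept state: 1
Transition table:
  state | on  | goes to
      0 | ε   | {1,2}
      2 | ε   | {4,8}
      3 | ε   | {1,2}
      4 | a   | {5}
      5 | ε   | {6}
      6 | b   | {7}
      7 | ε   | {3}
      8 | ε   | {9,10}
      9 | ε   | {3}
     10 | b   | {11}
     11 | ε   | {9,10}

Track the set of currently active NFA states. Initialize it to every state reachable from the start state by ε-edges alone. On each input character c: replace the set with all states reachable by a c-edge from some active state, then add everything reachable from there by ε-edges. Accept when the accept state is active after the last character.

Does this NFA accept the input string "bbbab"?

start: ε-closure({0}) = {0,1,2,3,4,8,9,10}
'b' @ 1: {1,2,3,4,8,9,10,11}  (accept∈set)
'b' @ 2: {1,2,3,4,8,9,10,11}  (accept∈set)
'b' @ 3: {1,2,3,4,8,9,10,11}  (accept∈set)
'a' @ 4: {5,6}
'b' @ 5: {1,2,3,4,7,8,9,10}  (accept∈set)
after full input: {1,2,3,4,7,8,9,10}  (accept=1 in)

Answer: ACCEPT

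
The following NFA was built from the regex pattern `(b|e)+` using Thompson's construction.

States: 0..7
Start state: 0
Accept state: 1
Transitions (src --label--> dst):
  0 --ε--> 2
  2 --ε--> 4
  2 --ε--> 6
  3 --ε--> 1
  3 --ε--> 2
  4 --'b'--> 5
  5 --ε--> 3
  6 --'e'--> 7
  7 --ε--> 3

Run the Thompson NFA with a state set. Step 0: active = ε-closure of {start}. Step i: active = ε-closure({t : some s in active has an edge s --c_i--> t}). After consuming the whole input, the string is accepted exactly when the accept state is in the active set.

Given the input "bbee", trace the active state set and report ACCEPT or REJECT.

start: ε-closure({0}) = {0,2,4,6}
'b' @ 1: {1,2,3,4,5,6}  [accepting]
'b' @ 2: {1,2,3,4,5,6}  [accepting]
'e' @ 3: {1,2,3,4,6,7}  [accepting]
'e' @ 4: {1,2,3,4,6,7}  [accepting]
final: {1,2,3,4,6,7}; accept 1 in set

Answer: ACCEPT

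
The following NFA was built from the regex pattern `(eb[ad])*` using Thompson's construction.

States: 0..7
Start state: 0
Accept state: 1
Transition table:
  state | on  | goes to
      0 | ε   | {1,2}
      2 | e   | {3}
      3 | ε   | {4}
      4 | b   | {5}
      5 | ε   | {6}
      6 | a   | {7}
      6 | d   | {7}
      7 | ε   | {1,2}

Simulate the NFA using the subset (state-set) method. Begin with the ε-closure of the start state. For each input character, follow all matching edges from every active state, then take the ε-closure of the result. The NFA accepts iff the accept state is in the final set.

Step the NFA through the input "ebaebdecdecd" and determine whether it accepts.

Answer: REJECT

Steps:
start: ε-closure({0}) = {0,1,2}
'e' @ 1: {3,4}
'b' @ 2: {5,6}
'a' @ 3: {1,2,7}  ✓accept
'e' @ 4: {3,4}
'b' @ 5: {5,6}
'd' @ 6: {1,2,7}  ✓accept
'e' @ 7: {3,4}
'c' @ 8: {}  — dead — no transitions
rest 'decd' ignored (set empty)
end set {} — state 1 not in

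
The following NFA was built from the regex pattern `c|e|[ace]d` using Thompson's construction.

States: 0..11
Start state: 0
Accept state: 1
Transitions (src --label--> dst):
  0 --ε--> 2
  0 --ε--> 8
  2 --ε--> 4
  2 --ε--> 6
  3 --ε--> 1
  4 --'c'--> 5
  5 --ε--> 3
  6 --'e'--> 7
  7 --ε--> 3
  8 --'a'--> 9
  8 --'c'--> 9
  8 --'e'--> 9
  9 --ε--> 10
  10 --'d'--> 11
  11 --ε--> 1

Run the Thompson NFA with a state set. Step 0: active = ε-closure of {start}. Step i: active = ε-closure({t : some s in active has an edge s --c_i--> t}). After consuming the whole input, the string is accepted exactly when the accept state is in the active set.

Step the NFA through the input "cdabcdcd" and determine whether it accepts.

Answer: REJECT

Trace:
start: ε-closure({0}) = {0,2,4,6,8}
'c' @ 1: {1,3,5,9,10}  [accepting]
'd' @ 2: {1,11}  [accepting]
'a' @ 3: {}  — dead — no transitions
rest 'bcdcd' ignored (set empty)
after full input: {}  (accept=1 not in)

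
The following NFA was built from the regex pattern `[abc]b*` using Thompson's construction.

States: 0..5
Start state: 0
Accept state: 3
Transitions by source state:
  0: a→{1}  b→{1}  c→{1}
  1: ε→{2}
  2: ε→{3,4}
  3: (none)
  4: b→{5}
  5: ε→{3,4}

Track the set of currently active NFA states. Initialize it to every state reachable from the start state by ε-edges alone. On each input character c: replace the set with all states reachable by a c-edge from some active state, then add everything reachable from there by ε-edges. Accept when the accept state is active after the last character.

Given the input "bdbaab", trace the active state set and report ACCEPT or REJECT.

Answer: REJECT

Trace:
initial (ε-close {0}): {0}
'b' @ 1: {1,2,3,4}  ✓accept
'd' @ 2: {}  — no active states
rest 'baab' ignored (set empty)
final: {}; accept 3 not in set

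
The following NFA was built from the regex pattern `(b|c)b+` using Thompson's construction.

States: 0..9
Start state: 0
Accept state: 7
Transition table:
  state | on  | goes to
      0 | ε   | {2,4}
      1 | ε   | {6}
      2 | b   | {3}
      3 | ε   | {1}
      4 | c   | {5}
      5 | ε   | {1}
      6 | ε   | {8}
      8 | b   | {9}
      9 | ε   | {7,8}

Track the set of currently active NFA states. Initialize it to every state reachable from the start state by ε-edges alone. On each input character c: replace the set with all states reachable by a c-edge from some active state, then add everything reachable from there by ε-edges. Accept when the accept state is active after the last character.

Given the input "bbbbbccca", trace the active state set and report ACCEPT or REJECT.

S₀ = ε-closure({0}) = {0,2,4}
'b' @ 1: {1,3,6,8}
'b' @ 2: {7,8,9}  (accept∈set)
'b' @ 3: {7,8,9}  (accept∈set)
'b' @ 4: {7,8,9}  (accept∈set)
'b' @ 5: {7,8,9}  (accept∈set)
'c' @ 6: {}  — no active states
rest 'cca' ignored (set empty)
after full input: {}  (accept=7 not in)

Answer: REJECT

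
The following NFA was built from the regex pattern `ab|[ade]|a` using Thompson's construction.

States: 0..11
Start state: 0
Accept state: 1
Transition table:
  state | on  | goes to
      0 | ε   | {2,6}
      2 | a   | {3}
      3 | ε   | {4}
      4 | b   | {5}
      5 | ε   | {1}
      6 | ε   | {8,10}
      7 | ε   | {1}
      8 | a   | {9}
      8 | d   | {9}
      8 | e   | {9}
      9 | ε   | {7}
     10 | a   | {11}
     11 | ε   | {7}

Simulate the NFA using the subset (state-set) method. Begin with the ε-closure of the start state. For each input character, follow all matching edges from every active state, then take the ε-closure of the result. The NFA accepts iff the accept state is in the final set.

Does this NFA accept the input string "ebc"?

Answer: REJECT

Trace:
S₀ = ε-closure({0}) = {0,2,6,8,10}
'e' @ 1: {1,7,9}  (accept∈set)
'b' @ 2: {}  — dead — no transitions
rest 'c' ignored (set empty)
end set {} — state 1 not in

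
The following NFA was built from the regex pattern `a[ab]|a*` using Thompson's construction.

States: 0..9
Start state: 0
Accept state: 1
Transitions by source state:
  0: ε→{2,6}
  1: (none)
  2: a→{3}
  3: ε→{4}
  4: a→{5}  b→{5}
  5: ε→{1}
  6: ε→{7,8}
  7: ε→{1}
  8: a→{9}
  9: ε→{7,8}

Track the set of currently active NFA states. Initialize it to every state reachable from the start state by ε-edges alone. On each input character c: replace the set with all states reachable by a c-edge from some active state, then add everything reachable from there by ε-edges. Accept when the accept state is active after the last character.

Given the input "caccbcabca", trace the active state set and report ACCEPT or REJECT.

Answer: REJECT

Steps:
initial (ε-close {0}): {0,1,2,6,7,8}
'c' @ 1: {}  — dead — no transitions
rest 'accbcabca' ignored (set empty)
final: {}; accept 1 not in set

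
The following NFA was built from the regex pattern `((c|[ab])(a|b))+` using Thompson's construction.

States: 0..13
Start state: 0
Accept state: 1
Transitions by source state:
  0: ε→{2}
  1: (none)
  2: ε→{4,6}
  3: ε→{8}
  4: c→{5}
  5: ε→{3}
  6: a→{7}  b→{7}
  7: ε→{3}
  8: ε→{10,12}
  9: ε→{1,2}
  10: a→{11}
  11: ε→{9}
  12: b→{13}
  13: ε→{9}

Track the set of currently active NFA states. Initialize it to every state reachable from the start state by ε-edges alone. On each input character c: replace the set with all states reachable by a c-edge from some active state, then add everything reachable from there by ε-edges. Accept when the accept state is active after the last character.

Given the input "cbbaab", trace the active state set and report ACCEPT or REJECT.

initial (ε-close {0}): {0,2,4,6}
'c' @ 1: {3,5,8,10,12}
'b' @ 2: {1,2,4,6,9,13}  [accepting]
'b' @ 3: {3,7,8,10,12}
'a' @ 4: {1,2,4,6,9,11}  [accepting]
'a' @ 5: {3,7,8,10,12}
'b' @ 6: {1,2,4,6,9,13}  [accepting]
end set {1,2,4,6,9,13} — state 1 in

Answer: ACCEPT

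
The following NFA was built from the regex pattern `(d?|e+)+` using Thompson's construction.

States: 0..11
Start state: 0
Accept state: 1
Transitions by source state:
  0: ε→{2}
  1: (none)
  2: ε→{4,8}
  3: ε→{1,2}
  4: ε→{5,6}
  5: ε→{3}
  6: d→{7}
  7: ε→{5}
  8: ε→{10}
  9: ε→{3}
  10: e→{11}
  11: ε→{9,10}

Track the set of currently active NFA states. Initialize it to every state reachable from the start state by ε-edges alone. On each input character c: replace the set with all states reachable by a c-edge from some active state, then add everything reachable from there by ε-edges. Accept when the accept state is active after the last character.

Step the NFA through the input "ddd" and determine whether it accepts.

start: ε-closure({0}) = {0,1,2,3,4,5,6,8,10}
'd' @ 1: {1,2,3,4,5,6,7,8,10}  ✓accept
'd' @ 2: {1,2,3,4,5,6,7,8,10}  ✓accept
'd' @ 3: {1,2,3,4,5,6,7,8,10}  ✓accept
end set {1,2,3,4,5,6,7,8,10} — state 1 in

Answer: ACCEPT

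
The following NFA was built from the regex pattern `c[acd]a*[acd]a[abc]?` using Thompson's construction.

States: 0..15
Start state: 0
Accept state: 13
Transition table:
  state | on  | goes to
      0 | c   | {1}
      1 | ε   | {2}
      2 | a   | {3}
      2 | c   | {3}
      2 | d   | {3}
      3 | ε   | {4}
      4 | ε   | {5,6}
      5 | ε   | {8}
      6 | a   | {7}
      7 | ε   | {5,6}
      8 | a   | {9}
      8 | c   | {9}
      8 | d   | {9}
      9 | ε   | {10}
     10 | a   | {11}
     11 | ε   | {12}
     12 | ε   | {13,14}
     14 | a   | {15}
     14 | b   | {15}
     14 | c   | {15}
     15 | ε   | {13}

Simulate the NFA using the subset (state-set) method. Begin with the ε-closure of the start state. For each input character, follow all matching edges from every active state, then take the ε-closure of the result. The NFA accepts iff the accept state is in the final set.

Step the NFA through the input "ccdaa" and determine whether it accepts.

Answer: ACCEPT

Steps:
S₀ = ε-closure({0}) = {0}
'c' @ 1: {1,2}
'c' @ 2: {3,4,5,6,8}
'd' @ 3: {9,10}
'a' @ 4: {11,12,13,14}  [accepting]
'a' @ 5: {13,15}  [accepting]
after full input: {13,15}  (accept=13 in)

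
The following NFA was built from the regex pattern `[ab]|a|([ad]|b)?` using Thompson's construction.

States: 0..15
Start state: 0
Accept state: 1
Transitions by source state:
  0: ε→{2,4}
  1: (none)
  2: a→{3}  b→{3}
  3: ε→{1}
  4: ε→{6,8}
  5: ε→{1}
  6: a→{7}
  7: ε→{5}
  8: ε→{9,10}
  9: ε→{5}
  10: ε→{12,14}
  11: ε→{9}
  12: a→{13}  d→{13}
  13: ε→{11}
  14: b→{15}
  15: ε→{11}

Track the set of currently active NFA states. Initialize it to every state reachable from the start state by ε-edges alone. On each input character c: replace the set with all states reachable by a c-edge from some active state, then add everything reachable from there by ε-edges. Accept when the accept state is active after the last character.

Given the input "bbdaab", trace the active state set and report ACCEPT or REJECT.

Answer: REJECT

Trace:
S₀ = ε-closure({0}) = {0,1,2,4,5,6,8,9,10,12,14}
'b' @ 1: {1,3,5,9,11,15}  (accept∈set)
'b' @ 2: {}  — dead — no transitions
rest 'daab' ignored (set empty)
end set {} — state 1 not in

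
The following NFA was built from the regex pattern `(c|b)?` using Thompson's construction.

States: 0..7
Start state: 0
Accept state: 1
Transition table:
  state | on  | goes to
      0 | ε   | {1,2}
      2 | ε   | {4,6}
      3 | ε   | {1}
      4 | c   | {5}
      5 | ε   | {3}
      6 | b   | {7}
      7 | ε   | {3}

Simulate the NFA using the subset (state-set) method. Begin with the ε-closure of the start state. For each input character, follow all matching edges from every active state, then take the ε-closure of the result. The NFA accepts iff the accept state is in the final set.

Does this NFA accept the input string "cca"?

Answer: REJECT

Steps:
S₀ = ε-closure({0}) = {0,1,2,4,6}
'c' @ 1: {1,3,5}  (accept∈set)
'c' @ 2: {}  — state set empty
rest 'a' ignored (set empty)
after full input: {}  (accept=1 not in)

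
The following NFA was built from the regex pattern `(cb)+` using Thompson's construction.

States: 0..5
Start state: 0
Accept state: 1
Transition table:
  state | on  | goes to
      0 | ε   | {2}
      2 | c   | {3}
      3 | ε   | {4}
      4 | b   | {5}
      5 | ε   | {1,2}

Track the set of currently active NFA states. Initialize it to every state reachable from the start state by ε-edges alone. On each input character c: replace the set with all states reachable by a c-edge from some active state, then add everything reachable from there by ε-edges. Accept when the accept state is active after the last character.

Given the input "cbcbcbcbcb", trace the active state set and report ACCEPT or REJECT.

Answer: ACCEPT

Steps:
initial (ε-close {0}): {0,2}
'c' @ 1: {3,4}
'b' @ 2: {1,2,5}  ✓accept
'c' @ 3: {3,4}
'b' @ 4: {1,2,5}  ✓accept
'c' @ 5: {3,4}
'b' @ 6: {1,2,5}  ✓accept
'c' @ 7: {3,4}
'b' @ 8: {1,2,5}  ✓accept
'c' @ 9: {3,4}
'b' @ 10: {1,2,5}  ✓accept
final: {1,2,5}; accept 1 in set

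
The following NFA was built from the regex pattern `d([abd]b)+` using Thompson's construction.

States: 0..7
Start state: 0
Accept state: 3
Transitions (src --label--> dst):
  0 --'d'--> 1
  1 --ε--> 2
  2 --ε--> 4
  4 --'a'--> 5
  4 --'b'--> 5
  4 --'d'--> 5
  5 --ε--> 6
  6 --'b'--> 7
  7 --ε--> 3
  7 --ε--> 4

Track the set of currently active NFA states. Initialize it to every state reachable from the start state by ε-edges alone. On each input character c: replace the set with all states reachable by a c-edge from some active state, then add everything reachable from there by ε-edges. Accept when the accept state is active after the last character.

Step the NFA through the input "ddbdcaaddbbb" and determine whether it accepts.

Answer: REJECT

Trace:
start: ε-closure({0}) = {0}
'd' @ 1: {1,2,4}
'd' @ 2: {5,6}
'b' @ 3: {3,4,7}  [accepting]
'd' @ 4: {5,6}
'c' @ 5: {}  — no active states
rest 'aaddbbb' ignored (set empty)
final: {}; accept 3 not in set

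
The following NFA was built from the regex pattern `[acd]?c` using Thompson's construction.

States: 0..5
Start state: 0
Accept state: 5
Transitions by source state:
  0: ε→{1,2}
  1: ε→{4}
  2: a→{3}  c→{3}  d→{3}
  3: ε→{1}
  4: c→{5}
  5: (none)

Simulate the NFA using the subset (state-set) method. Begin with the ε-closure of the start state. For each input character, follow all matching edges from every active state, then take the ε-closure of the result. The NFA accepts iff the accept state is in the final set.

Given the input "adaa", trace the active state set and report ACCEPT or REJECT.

Answer: REJECT

Trace:
start: ε-closure({0}) = {0,1,2,4}
'a' @ 1: {1,3,4}
'd' @ 2: {}  — dead — no transitions
rest 'aa' ignored (set empty)
after full input: {}  (accept=5 not in)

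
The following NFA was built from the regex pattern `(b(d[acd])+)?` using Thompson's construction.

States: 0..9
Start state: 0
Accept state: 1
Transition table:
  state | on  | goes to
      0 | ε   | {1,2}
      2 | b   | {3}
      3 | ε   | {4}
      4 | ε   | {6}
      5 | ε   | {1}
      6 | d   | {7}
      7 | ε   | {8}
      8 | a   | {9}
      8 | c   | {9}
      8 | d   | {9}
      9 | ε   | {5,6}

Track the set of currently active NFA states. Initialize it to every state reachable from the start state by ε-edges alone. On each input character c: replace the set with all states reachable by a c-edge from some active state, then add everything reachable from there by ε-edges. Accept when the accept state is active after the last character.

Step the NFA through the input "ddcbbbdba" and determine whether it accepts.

start: ε-closure({0}) = {0,1,2}
'd' @ 1: {}  — state set empty
rest 'dcbbbdba' ignored (set empty)
after full input: {}  (accept=1 not in)

Answer: REJECT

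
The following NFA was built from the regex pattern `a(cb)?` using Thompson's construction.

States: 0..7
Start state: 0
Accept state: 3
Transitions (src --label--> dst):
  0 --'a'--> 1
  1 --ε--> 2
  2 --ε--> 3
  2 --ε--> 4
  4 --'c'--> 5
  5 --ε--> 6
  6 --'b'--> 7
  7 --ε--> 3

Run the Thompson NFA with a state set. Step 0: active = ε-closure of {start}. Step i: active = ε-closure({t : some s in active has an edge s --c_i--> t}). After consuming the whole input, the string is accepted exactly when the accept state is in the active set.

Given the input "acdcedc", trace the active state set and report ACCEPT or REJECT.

Answer: REJECT

Steps:
start: ε-closure({0}) = {0}
'a' @ 1: {1,2,3,4}  [accepting]
'c' @ 2: {5,6}
'd' @ 3: {}  — no active states
rest 'cedc' ignored (set empty)
final: {}; accept 3 not in set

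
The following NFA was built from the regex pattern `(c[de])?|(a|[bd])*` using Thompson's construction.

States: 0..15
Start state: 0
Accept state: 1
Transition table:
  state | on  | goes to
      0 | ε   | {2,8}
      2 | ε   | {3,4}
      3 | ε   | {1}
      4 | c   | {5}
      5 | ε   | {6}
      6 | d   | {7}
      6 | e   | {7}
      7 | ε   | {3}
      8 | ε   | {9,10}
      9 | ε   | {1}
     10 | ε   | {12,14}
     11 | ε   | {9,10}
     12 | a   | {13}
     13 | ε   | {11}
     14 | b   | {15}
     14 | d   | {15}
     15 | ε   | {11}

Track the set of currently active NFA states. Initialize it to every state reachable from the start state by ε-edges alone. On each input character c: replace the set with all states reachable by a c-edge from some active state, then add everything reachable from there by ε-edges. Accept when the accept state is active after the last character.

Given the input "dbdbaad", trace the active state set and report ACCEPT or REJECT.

Answer: ACCEPT

Derivation:
S₀ = ε-closure({0}) = {0,1,2,3,4,8,9,10,12,14}
'd' @ 1: {1,9,10,11,12,14,15}  [accepting]
'b' @ 2: {1,9,10,11,12,14,15}  [accepting]
'd' @ 3: {1,9,10,11,12,14,15}  [accepting]
'b' @ 4: {1,9,10,11,12,14,15}  [accepting]
'a' @ 5: {1,9,10,11,12,13,14}  [accepting]
'a' @ 6: {1,9,10,11,12,13,14}  [accepting]
'd' @ 7: {1,9,10,11,12,14,15}  [accepting]
end set {1,9,10,11,12,14,15} — state 1 in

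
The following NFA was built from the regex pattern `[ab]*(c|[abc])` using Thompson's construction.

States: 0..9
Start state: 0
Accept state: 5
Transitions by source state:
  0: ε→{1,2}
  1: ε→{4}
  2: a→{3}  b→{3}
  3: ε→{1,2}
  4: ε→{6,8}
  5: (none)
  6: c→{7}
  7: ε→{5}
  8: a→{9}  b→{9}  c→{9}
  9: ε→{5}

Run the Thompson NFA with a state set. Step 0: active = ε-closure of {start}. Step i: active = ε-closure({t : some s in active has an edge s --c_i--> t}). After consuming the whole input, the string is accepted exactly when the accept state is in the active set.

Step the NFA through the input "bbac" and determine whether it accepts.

S₀ = ε-closure({0}) = {0,1,2,4,6,8}
'b' @ 1: {1,2,3,4,5,6,8,9}  (accept∈set)
'b' @ 2: {1,2,3,4,5,6,8,9}  (accept∈set)
'a' @ 3: {1,2,3,4,5,6,8,9}  (accept∈set)
'c' @ 4: {5,7,9}  (accept∈set)
end set {5,7,9} — state 5 in

Answer: ACCEPT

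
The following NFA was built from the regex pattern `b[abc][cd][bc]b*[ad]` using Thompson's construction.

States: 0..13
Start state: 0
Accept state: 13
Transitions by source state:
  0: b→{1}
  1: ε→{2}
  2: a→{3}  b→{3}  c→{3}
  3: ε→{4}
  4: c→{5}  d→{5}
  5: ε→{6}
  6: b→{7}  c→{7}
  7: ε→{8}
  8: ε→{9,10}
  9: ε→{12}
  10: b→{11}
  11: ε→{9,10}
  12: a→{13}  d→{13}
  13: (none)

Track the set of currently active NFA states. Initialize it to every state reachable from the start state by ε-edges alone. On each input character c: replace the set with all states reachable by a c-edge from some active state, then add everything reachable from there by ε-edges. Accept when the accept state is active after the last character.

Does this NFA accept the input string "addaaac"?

S₀ = ε-closure({0}) = {0}
'a' @ 1: {}  — dead — no transitions
rest 'ddaaac' ignored (set empty)
final: {}; accept 13 not in set

Answer: REJECT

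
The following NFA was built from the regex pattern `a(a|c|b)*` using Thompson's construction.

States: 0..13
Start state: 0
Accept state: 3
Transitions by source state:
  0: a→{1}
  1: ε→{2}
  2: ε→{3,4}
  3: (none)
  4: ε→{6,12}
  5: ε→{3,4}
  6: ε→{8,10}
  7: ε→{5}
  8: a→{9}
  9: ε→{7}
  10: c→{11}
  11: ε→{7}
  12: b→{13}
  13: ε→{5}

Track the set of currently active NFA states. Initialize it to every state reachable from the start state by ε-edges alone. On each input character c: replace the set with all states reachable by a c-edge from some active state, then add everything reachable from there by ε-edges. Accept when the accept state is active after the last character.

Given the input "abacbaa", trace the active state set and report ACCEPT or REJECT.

Answer: ACCEPT

Trace:
start: ε-closure({0}) = {0}
'a' @ 1: {1,2,3,4,6,8,10,12}  (accept∈set)
'b' @ 2: {3,4,5,6,8,10,12,13}  (accept∈set)
'a' @ 3: {3,4,5,6,7,8,9,10,12}  (accept∈set)
'c' @ 4: {3,4,5,6,7,8,10,11,12}  (accept∈set)
'b' @ 5: {3,4,5,6,8,10,12,13}  (accept∈set)
'a' @ 6: {3,4,5,6,7,8,9,10,12}  (accept∈set)
'a' @ 7: {3,4,5,6,7,8,9,10,12}  (accept∈set)
end set {3,4,5,6,7,8,9,10,12} — state 3 in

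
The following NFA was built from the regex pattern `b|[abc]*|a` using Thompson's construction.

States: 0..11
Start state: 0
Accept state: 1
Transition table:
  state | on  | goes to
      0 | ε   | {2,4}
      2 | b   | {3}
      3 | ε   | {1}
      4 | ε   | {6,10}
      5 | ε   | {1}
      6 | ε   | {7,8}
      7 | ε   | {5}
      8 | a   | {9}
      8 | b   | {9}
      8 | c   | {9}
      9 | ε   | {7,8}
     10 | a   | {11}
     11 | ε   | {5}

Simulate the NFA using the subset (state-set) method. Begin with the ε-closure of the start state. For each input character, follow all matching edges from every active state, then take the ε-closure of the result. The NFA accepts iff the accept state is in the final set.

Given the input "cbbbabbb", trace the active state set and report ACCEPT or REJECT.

Answer: ACCEPT

Trace:
start: ε-closure({0}) = {0,1,2,4,5,6,7,8,10}
'c' @ 1: {1,5,7,8,9}  (accept∈set)
'b' @ 2: {1,5,7,8,9}  (accept∈set)
'b' @ 3: {1,5,7,8,9}  (accept∈set)
'b' @ 4: {1,5,7,8,9}  (accept∈set)
'a' @ 5: {1,5,7,8,9}  (accept∈set)
'b' @ 6: {1,5,7,8,9}  (accept∈set)
'b' @ 7: {1,5,7,8,9}  (accept∈set)
'b' @ 8: {1,5,7,8,9}  (accept∈set)
final: {1,5,7,8,9}; accept 1 in set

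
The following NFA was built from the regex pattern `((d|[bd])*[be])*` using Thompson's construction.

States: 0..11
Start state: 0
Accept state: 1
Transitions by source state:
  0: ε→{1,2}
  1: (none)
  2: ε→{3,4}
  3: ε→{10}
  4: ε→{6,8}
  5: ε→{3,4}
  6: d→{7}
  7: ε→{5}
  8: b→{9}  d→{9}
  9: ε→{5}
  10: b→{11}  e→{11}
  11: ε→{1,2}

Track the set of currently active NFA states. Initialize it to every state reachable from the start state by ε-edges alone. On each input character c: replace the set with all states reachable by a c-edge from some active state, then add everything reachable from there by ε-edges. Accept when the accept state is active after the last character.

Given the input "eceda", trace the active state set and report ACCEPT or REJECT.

start: ε-closure({0}) = {0,1,2,3,4,6,8,10}
'e' @ 1: {1,2,3,4,6,8,10,11}  (accept∈set)
'c' @ 2: {}  — state set empty
rest 'eda' ignored (set empty)
final: {}; accept 1 not in set

Answer: REJECT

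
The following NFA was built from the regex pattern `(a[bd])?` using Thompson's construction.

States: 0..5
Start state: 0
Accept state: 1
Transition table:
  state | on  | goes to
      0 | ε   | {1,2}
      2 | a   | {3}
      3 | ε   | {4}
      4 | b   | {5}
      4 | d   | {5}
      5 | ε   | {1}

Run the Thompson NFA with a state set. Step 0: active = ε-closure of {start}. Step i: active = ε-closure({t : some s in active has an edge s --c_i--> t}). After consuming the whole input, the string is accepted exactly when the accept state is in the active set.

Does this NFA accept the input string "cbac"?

Answer: REJECT

Steps:
start: ε-closure({0}) = {0,1,2}
'c' @ 1: {}  — state set empty
rest 'bac' ignored (set empty)
after full input: {}  (accept=1 not in)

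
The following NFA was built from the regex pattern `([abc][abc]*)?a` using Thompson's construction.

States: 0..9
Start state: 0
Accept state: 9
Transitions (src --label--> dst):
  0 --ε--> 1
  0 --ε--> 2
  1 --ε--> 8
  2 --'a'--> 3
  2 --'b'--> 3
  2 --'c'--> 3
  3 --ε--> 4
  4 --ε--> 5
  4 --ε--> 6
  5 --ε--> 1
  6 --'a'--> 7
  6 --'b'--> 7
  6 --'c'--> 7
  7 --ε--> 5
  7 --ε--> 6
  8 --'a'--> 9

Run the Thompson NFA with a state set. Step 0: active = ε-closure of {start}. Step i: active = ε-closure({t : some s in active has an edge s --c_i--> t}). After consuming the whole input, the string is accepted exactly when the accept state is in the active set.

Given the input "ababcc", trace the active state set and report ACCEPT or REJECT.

initial (ε-close {0}): {0,1,2,8}
'a' @ 1: {1,3,4,5,6,8,9}  [accepting]
'b' @ 2: {1,5,6,7,8}
'a' @ 3: {1,5,6,7,8,9}  [accepting]
'b' @ 4: {1,5,6,7,8}
'c' @ 5: {1,5,6,7,8}
'c' @ 6: {1,5,6,7,8}
final: {1,5,6,7,8}; accept 9 not in set

Answer: REJECT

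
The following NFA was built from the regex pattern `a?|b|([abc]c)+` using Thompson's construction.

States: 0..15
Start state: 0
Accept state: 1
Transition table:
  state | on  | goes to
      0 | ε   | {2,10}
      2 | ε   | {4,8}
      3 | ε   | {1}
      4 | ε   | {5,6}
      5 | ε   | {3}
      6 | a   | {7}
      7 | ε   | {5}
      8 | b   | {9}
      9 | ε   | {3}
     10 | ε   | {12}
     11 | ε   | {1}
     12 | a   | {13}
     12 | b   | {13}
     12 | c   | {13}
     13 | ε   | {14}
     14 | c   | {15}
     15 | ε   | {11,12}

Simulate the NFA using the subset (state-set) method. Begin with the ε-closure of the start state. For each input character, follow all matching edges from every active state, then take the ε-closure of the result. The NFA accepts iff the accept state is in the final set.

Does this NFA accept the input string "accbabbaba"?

Answer: REJECT

Trace:
S₀ = ε-closure({0}) = {0,1,2,3,4,5,6,8,10,12}
'a' @ 1: {1,3,5,7,13,14}  (accept∈set)
'c' @ 2: {1,11,12,15}  (accept∈set)
'c' @ 3: {13,14}
'b' @ 4: {}  — state set empty
rest 'abbaba' ignored (set empty)
end set {} — state 1 not in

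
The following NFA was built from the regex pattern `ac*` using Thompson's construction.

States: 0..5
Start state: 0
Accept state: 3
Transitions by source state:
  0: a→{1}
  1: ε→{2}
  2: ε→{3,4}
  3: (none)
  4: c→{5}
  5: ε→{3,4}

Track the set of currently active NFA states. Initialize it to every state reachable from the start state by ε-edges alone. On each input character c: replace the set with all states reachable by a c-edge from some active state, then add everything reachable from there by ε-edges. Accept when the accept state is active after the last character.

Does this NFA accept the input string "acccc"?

initial (ε-close {0}): {0}
'a' @ 1: {1,2,3,4}  (accept∈set)
'c' @ 2: {3,4,5}  (accept∈set)
'c' @ 3: {3,4,5}  (accept∈set)
'c' @ 4: {3,4,5}  (accept∈set)
'c' @ 5: {3,4,5}  (accept∈set)
final: {3,4,5}; accept 3 in set

Answer: ACCEPT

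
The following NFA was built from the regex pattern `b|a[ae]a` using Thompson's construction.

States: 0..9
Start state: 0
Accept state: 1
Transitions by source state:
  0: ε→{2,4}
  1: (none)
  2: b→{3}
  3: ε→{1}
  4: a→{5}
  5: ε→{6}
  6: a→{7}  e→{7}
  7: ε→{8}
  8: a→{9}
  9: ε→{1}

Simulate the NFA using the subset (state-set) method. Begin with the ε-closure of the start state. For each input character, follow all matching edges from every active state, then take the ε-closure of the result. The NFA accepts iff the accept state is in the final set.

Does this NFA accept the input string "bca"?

S₀ = ε-closure({0}) = {0,2,4}
'b' @ 1: {1,3}  ✓accept
'c' @ 2: {}  — dead — no transitions
rest 'a' ignored (set empty)
end set {} — state 1 not in

Answer: REJECT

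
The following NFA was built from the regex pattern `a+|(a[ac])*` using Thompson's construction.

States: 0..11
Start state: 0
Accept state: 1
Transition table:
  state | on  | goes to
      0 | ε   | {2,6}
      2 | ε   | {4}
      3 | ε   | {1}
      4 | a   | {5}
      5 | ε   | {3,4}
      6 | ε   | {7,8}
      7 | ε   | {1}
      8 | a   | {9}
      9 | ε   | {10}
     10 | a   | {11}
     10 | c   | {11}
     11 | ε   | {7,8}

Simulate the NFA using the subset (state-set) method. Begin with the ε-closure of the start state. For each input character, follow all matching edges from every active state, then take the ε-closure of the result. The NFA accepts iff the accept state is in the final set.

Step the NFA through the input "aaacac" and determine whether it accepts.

Answer: ACCEPT

Derivation:
S₀ = ε-closure({0}) = {0,1,2,4,6,7,8}
'a' @ 1: {1,3,4,5,9,10}  [accepting]
'a' @ 2: {1,3,4,5,7,8,11}  [accepting]
'a' @ 3: {1,3,4,5,9,10}  [accepting]
'c' @ 4: {1,7,8,11}  [accepting]
'a' @ 5: {9,10}
'c' @ 6: {1,7,8,11}  [accepting]
end set {1,7,8,11} — state 1 in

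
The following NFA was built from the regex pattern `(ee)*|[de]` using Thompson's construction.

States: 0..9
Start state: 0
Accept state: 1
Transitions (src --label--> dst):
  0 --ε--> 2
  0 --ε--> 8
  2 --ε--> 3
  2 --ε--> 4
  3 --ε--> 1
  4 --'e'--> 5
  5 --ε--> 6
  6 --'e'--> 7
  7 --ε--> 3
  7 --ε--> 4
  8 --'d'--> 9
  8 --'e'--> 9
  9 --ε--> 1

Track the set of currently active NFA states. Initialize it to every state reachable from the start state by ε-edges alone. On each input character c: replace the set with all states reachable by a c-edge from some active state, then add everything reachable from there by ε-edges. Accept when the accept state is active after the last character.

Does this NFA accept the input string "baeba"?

start: ε-closure({0}) = {0,1,2,3,4,8}
'b' @ 1: {}  — dead — no transitions
rest 'aeba' ignored (set empty)
after full input: {}  (accept=1 not in)

Answer: REJECT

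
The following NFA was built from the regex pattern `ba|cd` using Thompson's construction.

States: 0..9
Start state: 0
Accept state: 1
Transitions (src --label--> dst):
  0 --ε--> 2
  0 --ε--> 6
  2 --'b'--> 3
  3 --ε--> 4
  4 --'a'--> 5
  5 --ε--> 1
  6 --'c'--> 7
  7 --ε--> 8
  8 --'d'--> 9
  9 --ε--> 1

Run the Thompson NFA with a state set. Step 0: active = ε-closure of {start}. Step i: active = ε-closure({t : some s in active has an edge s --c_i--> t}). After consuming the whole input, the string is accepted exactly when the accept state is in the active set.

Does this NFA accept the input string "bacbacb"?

start: ε-closure({0}) = {0,2,6}
'b' @ 1: {3,4}
'a' @ 2: {1,5}  ✓accept
'c' @ 3: {}  — dead — no transitions
rest 'bacb' ignored (set empty)
final: {}; accept 1 not in set

Answer: REJECT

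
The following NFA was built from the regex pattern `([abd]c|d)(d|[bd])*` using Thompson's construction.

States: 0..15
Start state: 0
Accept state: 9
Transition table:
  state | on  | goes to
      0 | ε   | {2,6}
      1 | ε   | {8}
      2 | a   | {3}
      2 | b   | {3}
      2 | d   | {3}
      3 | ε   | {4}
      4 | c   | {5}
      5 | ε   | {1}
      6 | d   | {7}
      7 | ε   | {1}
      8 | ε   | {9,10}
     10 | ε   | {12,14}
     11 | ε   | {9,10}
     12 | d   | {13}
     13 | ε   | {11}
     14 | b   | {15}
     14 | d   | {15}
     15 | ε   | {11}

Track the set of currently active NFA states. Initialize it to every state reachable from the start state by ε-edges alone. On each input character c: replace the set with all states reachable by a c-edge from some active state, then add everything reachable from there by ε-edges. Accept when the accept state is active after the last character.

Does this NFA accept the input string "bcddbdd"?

start: ε-closure({0}) = {0,2,6}
'b' @ 1: {3,4}
'c' @ 2: {1,5,8,9,10,12,14}  [accepting]
'd' @ 3: {9,10,11,12,13,14,15}  [accepting]
'd' @ 4: {9,10,11,12,13,14,15}  [accepting]
'b' @ 5: {9,10,11,12,14,15}  [accepting]
'd' @ 6: {9,10,11,12,13,14,15}  [accepting]
'd' @ 7: {9,10,11,12,13,14,15}  [accepting]
end set {9,10,11,12,13,14,15} — state 9 in

Answer: ACCEPT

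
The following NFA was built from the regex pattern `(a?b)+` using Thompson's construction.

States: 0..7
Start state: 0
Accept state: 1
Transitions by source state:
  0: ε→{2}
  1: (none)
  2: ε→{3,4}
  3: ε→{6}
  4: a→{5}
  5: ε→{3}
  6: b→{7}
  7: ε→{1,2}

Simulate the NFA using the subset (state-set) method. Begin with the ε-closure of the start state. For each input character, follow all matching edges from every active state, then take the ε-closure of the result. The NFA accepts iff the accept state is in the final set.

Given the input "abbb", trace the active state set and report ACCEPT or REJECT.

S₀ = ε-closure({0}) = {0,2,3,4,6}
'a' @ 1: {3,5,6}
'b' @ 2: {1,2,3,4,6,7}  [accepting]
'b' @ 3: {1,2,3,4,6,7}  [accepting]
'b' @ 4: {1,2,3,4,6,7}  [accepting]
final: {1,2,3,4,6,7}; accept 1 in set

Answer: ACCEPT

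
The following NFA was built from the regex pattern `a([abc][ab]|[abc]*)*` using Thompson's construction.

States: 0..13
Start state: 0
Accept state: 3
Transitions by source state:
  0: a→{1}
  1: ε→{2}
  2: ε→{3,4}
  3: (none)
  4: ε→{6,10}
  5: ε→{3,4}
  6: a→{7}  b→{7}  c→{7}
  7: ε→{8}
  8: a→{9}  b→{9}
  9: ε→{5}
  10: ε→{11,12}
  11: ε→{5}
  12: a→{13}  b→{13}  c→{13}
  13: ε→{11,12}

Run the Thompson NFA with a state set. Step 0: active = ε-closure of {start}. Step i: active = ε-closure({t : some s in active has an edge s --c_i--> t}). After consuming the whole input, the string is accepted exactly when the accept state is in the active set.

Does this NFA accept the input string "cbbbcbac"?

Answer: REJECT

Steps:
start: ε-closure({0}) = {0}
'c' @ 1: {}  — state set empty
rest 'bbbcbac' ignored (set empty)
final: {}; accept 3 not in set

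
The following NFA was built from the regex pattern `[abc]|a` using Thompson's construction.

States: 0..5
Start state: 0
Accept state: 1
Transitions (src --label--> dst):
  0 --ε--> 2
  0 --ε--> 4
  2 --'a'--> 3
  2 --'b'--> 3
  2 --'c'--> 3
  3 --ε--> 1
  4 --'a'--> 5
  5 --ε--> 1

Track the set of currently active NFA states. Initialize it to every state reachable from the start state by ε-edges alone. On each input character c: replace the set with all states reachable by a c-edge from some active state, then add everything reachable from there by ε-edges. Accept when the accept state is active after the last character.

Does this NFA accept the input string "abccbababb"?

initial (ε-close {0}): {0,2,4}
'a' @ 1: {1,3,5}  (accept∈set)
'b' @ 2: {}  — dead — no transitions
rest 'ccbababb' ignored (set empty)
after full input: {}  (accept=1 not in)

Answer: REJECT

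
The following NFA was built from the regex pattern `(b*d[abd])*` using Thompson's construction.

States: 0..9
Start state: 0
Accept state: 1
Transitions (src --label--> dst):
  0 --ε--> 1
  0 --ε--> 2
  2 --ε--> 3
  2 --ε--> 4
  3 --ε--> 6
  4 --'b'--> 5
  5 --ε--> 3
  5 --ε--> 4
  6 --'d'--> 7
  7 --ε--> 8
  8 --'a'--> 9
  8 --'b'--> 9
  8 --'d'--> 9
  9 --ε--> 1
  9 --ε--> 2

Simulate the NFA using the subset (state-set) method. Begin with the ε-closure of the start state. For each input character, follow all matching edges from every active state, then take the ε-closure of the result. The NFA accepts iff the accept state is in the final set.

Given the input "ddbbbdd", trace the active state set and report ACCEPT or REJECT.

start: ε-closure({0}) = {0,1,2,3,4,6}
'd' @ 1: {7,8}
'd' @ 2: {1,2,3,4,6,9}  [accepting]
'b' @ 3: {3,4,5,6}
'b' @ 4: {3,4,5,6}
'b' @ 5: {3,4,5,6}
'd' @ 6: {7,8}
'd' @ 7: {1,2,3,4,6,9}  [accepting]
final: {1,2,3,4,6,9}; accept 1 in set

Answer: ACCEPT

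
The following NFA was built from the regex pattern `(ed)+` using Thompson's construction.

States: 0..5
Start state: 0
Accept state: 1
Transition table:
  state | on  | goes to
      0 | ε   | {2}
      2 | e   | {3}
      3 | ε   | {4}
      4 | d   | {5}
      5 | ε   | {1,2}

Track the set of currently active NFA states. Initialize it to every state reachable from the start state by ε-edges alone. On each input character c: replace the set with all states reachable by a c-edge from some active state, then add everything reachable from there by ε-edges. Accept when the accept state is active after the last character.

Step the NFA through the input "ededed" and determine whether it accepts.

S₀ = ε-closure({0}) = {0,2}
'e' @ 1: {3,4}
'd' @ 2: {1,2,5}  [accepting]
'e' @ 3: {3,4}
'd' @ 4: {1,2,5}  [accepting]
'e' @ 5: {3,4}
'd' @ 6: {1,2,5}  [accepting]
after full input: {1,2,5}  (accept=1 in)

Answer: ACCEPT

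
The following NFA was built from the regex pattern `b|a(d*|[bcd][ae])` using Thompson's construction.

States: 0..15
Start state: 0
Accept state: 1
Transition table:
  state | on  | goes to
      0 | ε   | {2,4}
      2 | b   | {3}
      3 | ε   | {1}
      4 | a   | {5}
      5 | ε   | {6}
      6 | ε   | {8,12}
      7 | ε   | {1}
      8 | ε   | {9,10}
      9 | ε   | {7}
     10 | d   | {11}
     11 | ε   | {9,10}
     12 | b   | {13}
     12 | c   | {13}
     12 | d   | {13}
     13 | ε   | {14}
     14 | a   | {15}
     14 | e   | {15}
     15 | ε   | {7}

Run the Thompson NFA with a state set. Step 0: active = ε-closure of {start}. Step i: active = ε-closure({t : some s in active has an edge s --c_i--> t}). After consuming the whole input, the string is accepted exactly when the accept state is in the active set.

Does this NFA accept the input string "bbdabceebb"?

Answer: REJECT

Derivation:
S₀ = ε-closure({0}) = {0,2,4}
'b' @ 1: {1,3}  [accepting]
'b' @ 2: {}  — dead — no transitions
rest 'dabceebb' ignored (set empty)
end set {} — state 1 not in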